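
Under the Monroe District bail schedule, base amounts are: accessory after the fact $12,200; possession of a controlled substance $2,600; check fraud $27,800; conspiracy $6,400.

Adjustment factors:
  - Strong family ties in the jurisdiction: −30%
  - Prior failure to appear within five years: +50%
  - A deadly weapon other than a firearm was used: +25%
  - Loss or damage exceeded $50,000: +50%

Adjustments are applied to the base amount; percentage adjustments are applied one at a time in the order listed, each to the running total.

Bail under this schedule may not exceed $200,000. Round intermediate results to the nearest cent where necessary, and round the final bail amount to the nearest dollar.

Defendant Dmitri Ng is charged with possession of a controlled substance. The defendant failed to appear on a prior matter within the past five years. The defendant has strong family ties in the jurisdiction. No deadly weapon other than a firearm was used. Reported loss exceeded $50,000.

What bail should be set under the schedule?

Base amounts from the schedule: possession of a controlled substance $2,600.
Single charge. Combined base = $2,600.
Strong family ties in the jurisdiction (−30%): $2,600 × 0.7 = $1,820.
Prior failure to appear within five years (+50%): $1,820 × 1.5 = $2,730.
Loss or damage exceeded $50,000 (+50%): $2,730 × 1.5 = $4,095.
$4,095 is within the $200,000 maximum.

$4,095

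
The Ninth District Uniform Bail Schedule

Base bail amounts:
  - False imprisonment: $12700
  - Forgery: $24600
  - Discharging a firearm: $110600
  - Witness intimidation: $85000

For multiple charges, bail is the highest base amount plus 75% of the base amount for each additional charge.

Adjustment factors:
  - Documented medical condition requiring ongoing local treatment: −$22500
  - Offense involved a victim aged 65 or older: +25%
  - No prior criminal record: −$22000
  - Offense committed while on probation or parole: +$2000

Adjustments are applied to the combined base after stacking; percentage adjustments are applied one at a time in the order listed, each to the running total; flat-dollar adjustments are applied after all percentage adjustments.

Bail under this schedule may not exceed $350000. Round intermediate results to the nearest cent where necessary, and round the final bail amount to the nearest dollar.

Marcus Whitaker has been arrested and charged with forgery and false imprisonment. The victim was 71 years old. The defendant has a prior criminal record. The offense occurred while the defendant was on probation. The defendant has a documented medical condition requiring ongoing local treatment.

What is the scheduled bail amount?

Base amounts from the schedule: forgery $24600; false imprisonment $12700.
Stacking rule: highest base plus 75% of each additional charge. Highest is forgery at $24600. Additional: $12700 × 75% = $9525. Combined base = $24600 + $9525 = $34125.
Offense involved a victim aged 65 or older (+25%): $34125 × 1.25 = $42656.25.
Documented medical condition requiring ongoing local treatment (−$22500 flat): $42656.25 − $22500 = $20156.25.
Offense committed while on probation or parole (+$2000 flat): $20156.25 + $2000 = $22156.25.
$22156.25 is within the $350000 maximum.
Rounded to the nearest dollar: $22156.

$22156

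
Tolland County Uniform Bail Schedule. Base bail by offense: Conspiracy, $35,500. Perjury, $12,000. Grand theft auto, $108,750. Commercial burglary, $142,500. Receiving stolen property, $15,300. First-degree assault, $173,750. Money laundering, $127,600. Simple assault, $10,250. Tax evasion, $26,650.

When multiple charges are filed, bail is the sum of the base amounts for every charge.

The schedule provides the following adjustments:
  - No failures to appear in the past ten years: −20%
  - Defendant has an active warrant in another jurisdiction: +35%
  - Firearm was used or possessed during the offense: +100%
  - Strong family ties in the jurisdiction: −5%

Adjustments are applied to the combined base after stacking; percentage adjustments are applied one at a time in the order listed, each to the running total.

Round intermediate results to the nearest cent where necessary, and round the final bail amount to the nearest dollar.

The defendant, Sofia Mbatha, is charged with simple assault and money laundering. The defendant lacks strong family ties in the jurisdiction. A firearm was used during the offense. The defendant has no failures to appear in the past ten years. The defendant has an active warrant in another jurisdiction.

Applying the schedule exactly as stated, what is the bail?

Base amounts from the schedule: simple assault $10,250; money laundering $127,600.
Stacking rule: sum of all bases. $10,250 + $127,600 = $137,850.
No failures to appear in the past ten years (−20%): $137,850 × 0.8 = $110,280.
Defendant has an active warrant in another jurisdiction (+35%): $110,280 × 1.35 = $148,878.
Firearm was used or possessed during the offense (+100%): $148,878 × 2 = $297,756.

$297,756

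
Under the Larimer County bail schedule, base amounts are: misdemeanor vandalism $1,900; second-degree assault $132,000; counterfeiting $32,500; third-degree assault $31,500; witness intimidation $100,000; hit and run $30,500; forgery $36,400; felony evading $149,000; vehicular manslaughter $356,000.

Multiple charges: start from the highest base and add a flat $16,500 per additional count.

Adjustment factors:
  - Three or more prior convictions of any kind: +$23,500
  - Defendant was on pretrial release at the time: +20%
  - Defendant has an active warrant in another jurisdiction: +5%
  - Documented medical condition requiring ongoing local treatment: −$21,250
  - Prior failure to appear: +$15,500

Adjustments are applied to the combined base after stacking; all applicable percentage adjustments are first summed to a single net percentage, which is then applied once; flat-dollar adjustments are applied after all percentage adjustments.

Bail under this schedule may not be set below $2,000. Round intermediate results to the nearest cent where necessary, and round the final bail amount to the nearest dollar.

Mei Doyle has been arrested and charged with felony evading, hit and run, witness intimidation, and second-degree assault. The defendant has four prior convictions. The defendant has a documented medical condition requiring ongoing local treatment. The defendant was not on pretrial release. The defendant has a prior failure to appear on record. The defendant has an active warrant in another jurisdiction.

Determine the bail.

$226,175

Base amounts from the schedule: felony evading $149,000; hit and run $30,500; witness intimidation $100,000; second-degree assault $132,000.
Stacking rule: highest base plus $16,500 per additional charge. Highest is felony evading at $149,000; 3 additional charges → +$49,500. Combined base = $198,500.
Defendant has an active warrant in another jurisdiction (+5%): $198,500 × 1.05 = $208,425.
Three or more prior convictions of any kind (+$23,500 flat): $208,425 + $23,500 = $231,925.
Documented medical condition requiring ongoing local treatment (−$21,250 flat): $231,925 − $21,250 = $210,675.
Prior failure to appear (+$15,500 flat): $210,675 + $15,500 = $226,175.
$226,175 is at or above the $2,000 minimum.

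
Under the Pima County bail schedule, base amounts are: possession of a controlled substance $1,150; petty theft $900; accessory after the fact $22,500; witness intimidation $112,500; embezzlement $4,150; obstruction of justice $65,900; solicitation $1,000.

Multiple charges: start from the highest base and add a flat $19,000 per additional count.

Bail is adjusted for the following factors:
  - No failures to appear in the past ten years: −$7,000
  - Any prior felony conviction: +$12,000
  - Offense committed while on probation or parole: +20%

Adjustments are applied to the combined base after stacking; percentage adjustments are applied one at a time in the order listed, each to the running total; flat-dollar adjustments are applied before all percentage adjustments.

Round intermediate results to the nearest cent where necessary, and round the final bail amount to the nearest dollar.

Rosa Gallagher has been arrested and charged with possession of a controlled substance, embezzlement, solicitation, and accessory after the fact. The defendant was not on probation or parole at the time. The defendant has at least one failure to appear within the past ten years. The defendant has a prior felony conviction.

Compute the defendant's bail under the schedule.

$91,500

Base amounts from the schedule: possession of a controlled substance $1,150; embezzlement $4,150; solicitation $1,000; accessory after the fact $22,500.
Stacking rule: highest base plus $19,000 per additional charge. Highest is accessory after the fact at $22,500; 3 additional charges → +$57,000. Combined base = $79,500.
Any prior felony conviction (+$12,000 flat): $79,500 + $12,000 = $91,500.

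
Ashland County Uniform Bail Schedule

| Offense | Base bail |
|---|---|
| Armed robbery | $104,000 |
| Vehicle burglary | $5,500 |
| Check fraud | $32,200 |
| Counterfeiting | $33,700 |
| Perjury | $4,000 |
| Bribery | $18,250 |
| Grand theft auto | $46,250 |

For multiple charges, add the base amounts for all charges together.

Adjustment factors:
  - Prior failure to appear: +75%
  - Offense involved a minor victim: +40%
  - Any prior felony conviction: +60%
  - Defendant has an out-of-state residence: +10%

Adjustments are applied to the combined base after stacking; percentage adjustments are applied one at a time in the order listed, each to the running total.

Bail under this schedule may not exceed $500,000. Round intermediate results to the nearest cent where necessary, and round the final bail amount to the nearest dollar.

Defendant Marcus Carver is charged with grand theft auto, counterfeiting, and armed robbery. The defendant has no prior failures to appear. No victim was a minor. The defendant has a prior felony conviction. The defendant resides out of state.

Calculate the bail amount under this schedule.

$323,752

Base amounts from the schedule: grand theft auto $46,250; counterfeiting $33,700; armed robbery $104,000.
Stacking rule: sum of all bases. $46,250 + $33,700 + $104,000 = $183,950.
Any prior felony conviction (+60%): $183,950 × 1.6 = $294,320.
Defendant has an out-of-state residence (+10%): $294,320 × 1.1 = $323,752.
$323,752 is within the $500,000 maximum.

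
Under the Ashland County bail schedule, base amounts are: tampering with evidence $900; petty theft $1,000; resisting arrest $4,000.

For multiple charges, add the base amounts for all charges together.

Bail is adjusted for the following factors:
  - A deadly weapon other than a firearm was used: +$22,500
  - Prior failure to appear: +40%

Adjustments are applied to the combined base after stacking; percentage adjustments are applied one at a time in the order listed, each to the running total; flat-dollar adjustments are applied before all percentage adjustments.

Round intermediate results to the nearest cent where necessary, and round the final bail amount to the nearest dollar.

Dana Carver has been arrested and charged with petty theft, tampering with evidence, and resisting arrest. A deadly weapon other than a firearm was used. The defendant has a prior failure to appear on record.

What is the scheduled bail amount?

Base amounts from the schedule: petty theft $1,000; tampering with evidence $900; resisting arrest $4,000.
Stacking rule: sum of all bases. $1,000 + $900 + $4,000 = $5,900.
A deadly weapon other than a firearm was used (+$22,500 flat): $5,900 + $22,500 = $28,400.
Prior failure to appear (+40%): $28,400 × 1.4 = $39,760.

$39,760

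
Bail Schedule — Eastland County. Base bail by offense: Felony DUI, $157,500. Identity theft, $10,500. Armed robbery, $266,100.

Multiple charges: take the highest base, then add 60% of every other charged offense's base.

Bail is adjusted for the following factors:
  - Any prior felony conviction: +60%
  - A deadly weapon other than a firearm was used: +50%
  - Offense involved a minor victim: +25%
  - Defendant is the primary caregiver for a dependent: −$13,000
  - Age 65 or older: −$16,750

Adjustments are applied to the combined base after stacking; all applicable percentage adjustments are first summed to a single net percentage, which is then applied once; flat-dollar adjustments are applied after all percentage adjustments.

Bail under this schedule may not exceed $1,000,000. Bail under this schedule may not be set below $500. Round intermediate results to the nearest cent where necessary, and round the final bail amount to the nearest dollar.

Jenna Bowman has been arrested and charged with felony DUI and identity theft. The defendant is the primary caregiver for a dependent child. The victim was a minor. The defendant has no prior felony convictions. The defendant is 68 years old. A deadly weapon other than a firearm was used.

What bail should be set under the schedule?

$256,900

Base amounts from the schedule: felony DUI $157,500; identity theft $10,500.
Stacking rule: highest base plus 60% of each additional charge. Highest is felony DUI at $157,500. Additional: $10,500 × 60% = $6,300. Combined base = $157,500 + $6,300 = $163,800.
Net percentage adjustment: +50% +25% = +75%. $163,800 × 1.75 = $286,650.
Defendant is the primary caregiver for a dependent (−$13,000 flat): $286,650 − $13,000 = $273,650.
Age 65 or older (−$16,750 flat): $273,650 − $16,750 = $256,900.
$256,900 is within the $1,000,000 maximum.
$256,900 is at or above the $500 minimum.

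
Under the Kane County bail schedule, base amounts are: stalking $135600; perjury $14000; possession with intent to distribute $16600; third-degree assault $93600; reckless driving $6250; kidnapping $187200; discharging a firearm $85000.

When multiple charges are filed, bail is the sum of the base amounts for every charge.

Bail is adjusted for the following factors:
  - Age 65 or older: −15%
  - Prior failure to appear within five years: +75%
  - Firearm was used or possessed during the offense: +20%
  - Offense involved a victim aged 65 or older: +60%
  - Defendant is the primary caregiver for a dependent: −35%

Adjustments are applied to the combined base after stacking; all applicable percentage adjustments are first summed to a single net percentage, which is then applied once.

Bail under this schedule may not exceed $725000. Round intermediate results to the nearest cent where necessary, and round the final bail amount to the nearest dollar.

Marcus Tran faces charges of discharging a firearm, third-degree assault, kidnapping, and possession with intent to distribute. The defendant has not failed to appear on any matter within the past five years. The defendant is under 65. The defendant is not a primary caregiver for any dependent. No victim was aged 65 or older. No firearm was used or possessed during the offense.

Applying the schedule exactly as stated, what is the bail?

$382400

Base amounts from the schedule: discharging a firearm $85000; third-degree assault $93600; kidnapping $187200; possession with intent to distribute $16600.
Stacking rule: sum of all bases. $85000 + $93600 + $187200 + $16600 = $382400.
No adjustment factors apply to this defendant.
$382400 is within the $725000 maximum.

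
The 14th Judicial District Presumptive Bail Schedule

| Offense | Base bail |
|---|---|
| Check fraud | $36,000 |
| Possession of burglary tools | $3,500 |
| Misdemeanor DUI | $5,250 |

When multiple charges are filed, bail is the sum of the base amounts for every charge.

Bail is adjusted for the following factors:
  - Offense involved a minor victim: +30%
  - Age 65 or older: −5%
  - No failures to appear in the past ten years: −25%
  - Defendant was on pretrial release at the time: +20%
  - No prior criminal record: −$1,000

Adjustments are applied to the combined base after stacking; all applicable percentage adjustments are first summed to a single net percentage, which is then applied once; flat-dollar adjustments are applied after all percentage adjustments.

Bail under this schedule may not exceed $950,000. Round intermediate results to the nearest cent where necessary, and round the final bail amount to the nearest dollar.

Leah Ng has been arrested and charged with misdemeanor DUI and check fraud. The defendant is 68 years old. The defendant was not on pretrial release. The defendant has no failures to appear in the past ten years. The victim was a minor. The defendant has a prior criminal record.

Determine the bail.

Base amounts from the schedule: misdemeanor DUI $5,250; check fraud $36,000.
Stacking rule: sum of all bases. $5,250 + $36,000 = $41,250.
Net percentage adjustment: +30% −5% −25% = +0%. $41,250 × 1 = $41,250.
$41,250 is within the $950,000 maximum.

$41,250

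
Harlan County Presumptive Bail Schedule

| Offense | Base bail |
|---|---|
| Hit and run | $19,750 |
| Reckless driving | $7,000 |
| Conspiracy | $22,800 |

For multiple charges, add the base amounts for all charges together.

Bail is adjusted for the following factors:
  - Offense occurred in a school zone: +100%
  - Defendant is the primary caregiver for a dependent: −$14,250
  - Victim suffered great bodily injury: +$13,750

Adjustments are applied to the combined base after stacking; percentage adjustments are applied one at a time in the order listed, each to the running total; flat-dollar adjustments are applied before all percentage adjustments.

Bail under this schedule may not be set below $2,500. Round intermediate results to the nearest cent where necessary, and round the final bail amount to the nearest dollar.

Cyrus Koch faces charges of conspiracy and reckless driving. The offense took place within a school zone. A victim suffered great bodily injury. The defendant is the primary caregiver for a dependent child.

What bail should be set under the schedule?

$58,600

Base amounts from the schedule: conspiracy $22,800; reckless driving $7,000.
Stacking rule: sum of all bases. $22,800 + $7,000 = $29,800.
Defendant is the primary caregiver for a dependent (−$14,250 flat): $29,800 − $14,250 = $15,550.
Victim suffered great bodily injury (+$13,750 flat): $15,550 + $13,750 = $29,300.
Offense occurred in a school zone (+100%): $29,300 × 2 = $58,600.
$58,600 is at or above the $2,500 minimum.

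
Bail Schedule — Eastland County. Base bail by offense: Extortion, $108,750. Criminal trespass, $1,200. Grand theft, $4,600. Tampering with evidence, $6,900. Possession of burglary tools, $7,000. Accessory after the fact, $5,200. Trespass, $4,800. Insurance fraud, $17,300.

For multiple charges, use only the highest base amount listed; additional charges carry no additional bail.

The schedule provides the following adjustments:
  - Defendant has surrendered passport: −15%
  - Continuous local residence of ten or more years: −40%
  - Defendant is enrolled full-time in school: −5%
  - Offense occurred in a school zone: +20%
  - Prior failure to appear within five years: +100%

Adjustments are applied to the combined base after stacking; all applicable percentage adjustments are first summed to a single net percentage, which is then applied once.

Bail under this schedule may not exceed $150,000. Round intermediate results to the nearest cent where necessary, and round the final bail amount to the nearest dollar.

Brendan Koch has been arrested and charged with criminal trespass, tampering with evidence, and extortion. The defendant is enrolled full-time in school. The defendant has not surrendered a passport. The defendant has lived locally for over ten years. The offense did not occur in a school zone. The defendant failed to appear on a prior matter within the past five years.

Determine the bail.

$150,000

Base amounts from the schedule: criminal trespass $1,200; tampering with evidence $6,900; extortion $108,750.
Stacking rule: use the highest base only. Highest is extortion at $108,750. Combined base = $108,750.
Net percentage adjustment: −40% −5% +100% = +55%. $108,750 × 1.55 = $168,562.50.
Result $168,562.50 exceeds the maximum of $150,000; bail is capped at $150,000.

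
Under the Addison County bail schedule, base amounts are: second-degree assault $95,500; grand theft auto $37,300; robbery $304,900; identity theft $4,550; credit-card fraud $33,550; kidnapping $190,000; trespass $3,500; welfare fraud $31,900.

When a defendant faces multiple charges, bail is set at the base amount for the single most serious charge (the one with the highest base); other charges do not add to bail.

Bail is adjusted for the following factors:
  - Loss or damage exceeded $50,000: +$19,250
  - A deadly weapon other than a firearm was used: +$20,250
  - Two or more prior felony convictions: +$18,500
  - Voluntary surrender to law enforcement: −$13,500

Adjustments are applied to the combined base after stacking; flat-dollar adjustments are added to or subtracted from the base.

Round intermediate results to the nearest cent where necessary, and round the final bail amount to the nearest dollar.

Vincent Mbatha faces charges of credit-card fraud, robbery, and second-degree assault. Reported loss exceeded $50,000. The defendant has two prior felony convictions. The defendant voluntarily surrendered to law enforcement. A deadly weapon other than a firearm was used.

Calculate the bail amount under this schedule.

$349,400

Base amounts from the schedule: credit-card fraud $33,550; robbery $304,900; second-degree assault $95,500.
Stacking rule: use the highest base only. Highest is robbery at $304,900. Combined base = $304,900.
Loss or damage exceeded $50,000 (+$19,250 flat): $304,900 + $19,250 = $324,150.
A deadly weapon other than a firearm was used (+$20,250 flat): $324,150 + $20,250 = $344,400.
Two or more prior felony convictions (+$18,500 flat): $344,400 + $18,500 = $362,900.
Voluntary surrender to law enforcement (−$13,500 flat): $362,900 − $13,500 = $349,400.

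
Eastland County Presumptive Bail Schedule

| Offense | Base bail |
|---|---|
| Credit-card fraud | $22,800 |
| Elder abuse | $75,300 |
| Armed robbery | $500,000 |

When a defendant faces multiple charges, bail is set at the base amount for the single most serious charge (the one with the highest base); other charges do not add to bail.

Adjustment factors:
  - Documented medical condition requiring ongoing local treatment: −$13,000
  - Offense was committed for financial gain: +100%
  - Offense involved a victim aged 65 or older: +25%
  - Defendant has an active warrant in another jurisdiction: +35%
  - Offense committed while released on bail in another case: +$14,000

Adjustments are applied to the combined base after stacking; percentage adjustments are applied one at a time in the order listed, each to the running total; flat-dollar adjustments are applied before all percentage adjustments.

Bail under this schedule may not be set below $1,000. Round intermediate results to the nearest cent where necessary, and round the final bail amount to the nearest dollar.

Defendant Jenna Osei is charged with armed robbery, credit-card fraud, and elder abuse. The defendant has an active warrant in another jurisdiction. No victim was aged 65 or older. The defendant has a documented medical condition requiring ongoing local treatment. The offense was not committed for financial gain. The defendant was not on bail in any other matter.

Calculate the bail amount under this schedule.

Base amounts from the schedule: armed robbery $500,000; credit-card fraud $22,800; elder abuse $75,300.
Stacking rule: use the highest base only. Highest is armed robbery at $500,000. Combined base = $500,000.
Documented medical condition requiring ongoing local treatment (−$13,000 flat): $500,000 − $13,000 = $487,000.
Defendant has an active warrant in another jurisdiction (+35%): $487,000 × 1.35 = $657,450.
$657,450 is at or above the $1,000 minimum.

$657,450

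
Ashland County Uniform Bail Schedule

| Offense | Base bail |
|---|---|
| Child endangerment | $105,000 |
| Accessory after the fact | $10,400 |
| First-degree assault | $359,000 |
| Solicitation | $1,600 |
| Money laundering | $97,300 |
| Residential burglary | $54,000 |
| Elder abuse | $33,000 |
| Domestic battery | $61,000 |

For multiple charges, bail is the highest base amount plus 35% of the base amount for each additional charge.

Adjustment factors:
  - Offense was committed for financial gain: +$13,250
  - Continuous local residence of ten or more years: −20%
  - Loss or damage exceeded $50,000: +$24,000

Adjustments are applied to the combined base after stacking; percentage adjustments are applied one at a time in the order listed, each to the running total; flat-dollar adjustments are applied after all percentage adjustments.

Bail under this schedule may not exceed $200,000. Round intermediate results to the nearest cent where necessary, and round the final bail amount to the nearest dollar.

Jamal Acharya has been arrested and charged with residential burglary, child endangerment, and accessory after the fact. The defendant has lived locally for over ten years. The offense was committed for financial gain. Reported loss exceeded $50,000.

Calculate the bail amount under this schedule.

$139,282

Base amounts from the schedule: residential burglary $54,000; child endangerment $105,000; accessory after the fact $10,400.
Stacking rule: highest base plus 35% of each additional charge. Highest is child endangerment at $105,000. Additional: $54,000 × 35% = $18,900; $10,400 × 35% = $3,640. Combined base = $105,000 + $22,540 = $127,540.
Continuous local residence of ten or more years (−20%): $127,540 × 0.8 = $102,032.
Offense was committed for financial gain (+$13,250 flat): $102,032 + $13,250 = $115,282.
Loss or damage exceeded $50,000 (+$24,000 flat): $115,282 + $24,000 = $139,282.
$139,282 is within the $200,000 maximum.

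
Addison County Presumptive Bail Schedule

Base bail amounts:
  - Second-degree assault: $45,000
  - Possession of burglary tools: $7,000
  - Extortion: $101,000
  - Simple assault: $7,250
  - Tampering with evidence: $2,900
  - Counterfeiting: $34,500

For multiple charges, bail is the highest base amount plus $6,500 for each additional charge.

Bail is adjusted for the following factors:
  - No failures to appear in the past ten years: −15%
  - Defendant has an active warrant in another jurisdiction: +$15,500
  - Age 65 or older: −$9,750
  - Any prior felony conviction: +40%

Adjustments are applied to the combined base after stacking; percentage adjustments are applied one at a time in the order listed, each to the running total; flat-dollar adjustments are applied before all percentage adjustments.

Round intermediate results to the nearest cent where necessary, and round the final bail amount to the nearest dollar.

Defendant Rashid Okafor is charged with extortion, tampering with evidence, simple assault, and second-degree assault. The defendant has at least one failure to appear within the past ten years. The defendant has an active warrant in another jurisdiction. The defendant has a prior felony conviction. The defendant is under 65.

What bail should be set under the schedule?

Base amounts from the schedule: extortion $101,000; tampering with evidence $2,900; simple assault $7,250; second-degree assault $45,000.
Stacking rule: highest base plus $6,500 per additional charge. Highest is extortion at $101,000; 3 additional charges → +$19,500. Combined base = $120,500.
Defendant has an active warrant in another jurisdiction (+$15,500 flat): $120,500 + $15,500 = $136,000.
Any prior felony conviction (+40%): $136,000 × 1.4 = $190,400.

$190,400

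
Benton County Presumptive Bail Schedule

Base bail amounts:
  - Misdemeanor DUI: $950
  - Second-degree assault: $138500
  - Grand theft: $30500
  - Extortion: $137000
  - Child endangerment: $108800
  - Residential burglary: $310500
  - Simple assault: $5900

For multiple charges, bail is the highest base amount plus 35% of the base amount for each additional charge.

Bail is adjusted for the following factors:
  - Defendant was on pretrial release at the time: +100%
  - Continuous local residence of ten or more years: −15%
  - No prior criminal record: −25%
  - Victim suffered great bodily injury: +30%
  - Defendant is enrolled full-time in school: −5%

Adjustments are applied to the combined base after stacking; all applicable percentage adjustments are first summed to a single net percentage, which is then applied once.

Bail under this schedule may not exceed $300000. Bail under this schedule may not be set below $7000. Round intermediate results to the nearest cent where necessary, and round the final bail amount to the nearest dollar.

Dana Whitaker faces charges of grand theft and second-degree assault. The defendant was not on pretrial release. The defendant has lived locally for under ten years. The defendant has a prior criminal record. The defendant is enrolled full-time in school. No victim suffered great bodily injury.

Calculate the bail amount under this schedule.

$141716

Base amounts from the schedule: grand theft $30500; second-degree assault $138500.
Stacking rule: highest base plus 35% of each additional charge. Highest is second-degree assault at $138500. Additional: $30500 × 35% = $10675. Combined base = $138500 + $10675 = $149175.
Defendant is enrolled full-time in school (−5%): $149175 × 0.95 = $141716.25.
$141716.25 is within the $300000 maximum.
$141716.25 is at or above the $7000 minimum.
Rounded to the nearest dollar: $141716.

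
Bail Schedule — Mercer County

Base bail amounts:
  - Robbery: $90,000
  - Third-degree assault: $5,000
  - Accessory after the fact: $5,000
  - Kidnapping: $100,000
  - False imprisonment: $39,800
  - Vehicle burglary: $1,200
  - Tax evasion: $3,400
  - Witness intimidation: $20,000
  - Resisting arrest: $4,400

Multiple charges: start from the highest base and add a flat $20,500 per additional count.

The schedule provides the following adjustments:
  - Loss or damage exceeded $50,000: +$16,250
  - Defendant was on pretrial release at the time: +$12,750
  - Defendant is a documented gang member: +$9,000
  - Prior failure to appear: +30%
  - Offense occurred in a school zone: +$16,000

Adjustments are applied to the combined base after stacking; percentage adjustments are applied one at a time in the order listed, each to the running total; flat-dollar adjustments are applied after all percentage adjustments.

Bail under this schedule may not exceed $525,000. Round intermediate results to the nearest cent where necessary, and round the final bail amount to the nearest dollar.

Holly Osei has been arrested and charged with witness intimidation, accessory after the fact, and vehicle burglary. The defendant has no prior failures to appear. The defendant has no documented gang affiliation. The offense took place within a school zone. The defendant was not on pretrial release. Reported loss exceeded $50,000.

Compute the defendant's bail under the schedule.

$93,250

Base amounts from the schedule: witness intimidation $20,000; accessory after the fact $5,000; vehicle burglary $1,200.
Stacking rule: highest base plus $20,500 per additional charge. Highest is witness intimidation at $20,000; 2 additional charges → +$41,000. Combined base = $61,000.
Loss or damage exceeded $50,000 (+$16,250 flat): $61,000 + $16,250 = $77,250.
Offense occurred in a school zone (+$16,000 flat): $77,250 + $16,000 = $93,250.
$93,250 is within the $525,000 maximum.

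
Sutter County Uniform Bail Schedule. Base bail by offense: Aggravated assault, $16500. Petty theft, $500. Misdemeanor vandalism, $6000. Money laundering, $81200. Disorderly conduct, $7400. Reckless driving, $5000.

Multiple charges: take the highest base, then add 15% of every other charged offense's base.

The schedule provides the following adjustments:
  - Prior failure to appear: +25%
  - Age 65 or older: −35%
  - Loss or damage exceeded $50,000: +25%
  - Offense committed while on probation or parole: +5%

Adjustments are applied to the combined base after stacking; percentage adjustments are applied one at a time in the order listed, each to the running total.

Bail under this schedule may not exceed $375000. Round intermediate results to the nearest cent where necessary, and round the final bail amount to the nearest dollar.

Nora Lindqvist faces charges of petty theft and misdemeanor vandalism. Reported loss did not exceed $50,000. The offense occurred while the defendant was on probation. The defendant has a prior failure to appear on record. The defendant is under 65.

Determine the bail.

$7973

Base amounts from the schedule: petty theft $500; misdemeanor vandalism $6000.
Stacking rule: highest base plus 15% of each additional charge. Highest is misdemeanor vandalism at $6000. Additional: $500 × 15% = $75. Combined base = $6000 + $75 = $6075.
Prior failure to appear (+25%): $6075 × 1.25 = $7593.75.
Offense committed while on probation or parole (+5%): $7593.75 × 1.05 = $7973.44.
$7973.44 is within the $375000 maximum.
Rounded to the nearest dollar: $7973.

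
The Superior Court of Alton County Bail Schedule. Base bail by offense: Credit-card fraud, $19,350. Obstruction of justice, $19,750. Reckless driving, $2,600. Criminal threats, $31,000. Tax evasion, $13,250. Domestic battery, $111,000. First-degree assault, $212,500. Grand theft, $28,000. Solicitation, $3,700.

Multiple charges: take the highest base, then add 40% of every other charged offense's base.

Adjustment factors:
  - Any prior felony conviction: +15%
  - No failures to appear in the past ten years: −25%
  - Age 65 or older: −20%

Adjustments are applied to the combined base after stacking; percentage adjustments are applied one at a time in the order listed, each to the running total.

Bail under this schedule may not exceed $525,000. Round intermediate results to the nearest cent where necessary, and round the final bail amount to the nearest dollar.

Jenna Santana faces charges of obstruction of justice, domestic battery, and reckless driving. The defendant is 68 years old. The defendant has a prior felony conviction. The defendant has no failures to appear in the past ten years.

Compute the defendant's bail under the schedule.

$82,759

Base amounts from the schedule: obstruction of justice $19,750; domestic battery $111,000; reckless driving $2,600.
Stacking rule: highest base plus 40% of each additional charge. Highest is domestic battery at $111,000. Additional: $19,750 × 40% = $7,900; $2,600 × 40% = $1,040. Combined base = $111,000 + $8,940 = $119,940.
Any prior felony conviction (+15%): $119,940 × 1.15 = $137,931.
No failures to appear in the past ten years (−25%): $137,931 × 0.75 = $103,448.25.
Age 65 or older (−20%): $103,448.25 × 0.8 = $82,758.60.
$82,758.60 is within the $525,000 maximum.
Rounded to the nearest dollar: $82,759.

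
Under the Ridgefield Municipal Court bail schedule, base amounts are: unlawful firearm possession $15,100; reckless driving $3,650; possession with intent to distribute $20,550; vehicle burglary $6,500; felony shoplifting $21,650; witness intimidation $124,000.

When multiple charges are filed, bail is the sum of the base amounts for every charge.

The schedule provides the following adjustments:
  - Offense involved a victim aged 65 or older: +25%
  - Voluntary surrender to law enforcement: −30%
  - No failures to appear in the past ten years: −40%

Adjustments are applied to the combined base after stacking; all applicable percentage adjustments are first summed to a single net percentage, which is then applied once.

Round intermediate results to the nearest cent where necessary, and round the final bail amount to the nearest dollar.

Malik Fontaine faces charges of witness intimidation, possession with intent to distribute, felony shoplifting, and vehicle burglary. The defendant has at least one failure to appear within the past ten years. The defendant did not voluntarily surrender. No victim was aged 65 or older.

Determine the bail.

$172,700

Base amounts from the schedule: witness intimidation $124,000; possession with intent to distribute $20,550; felony shoplifting $21,650; vehicle burglary $6,500.
Stacking rule: sum of all bases. $124,000 + $20,550 + $21,650 + $6,500 = $172,700.
No adjustment factors apply to this defendant.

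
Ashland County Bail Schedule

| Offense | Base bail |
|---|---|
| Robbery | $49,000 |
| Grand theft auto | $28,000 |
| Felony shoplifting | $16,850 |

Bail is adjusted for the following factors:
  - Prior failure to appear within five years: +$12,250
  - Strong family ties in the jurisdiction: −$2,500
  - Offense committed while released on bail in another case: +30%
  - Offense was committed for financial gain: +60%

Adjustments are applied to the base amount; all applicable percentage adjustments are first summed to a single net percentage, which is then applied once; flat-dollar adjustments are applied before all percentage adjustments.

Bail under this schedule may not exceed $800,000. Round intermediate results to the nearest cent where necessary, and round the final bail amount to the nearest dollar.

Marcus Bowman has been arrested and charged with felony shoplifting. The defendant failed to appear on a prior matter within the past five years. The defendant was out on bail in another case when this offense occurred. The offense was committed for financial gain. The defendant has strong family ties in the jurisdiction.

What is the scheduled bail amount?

$50,540

Base amounts from the schedule: felony shoplifting $16,850.
Single charge. Combined base = $16,850.
Prior failure to appear within five years (+$12,250 flat): $16,850 + $12,250 = $29,100.
Strong family ties in the jurisdiction (−$2,500 flat): $29,100 − $2,500 = $26,600.
Net percentage adjustment: +30% +60% = +90%. $26,600 × 1.9 = $50,540.
$50,540 is within the $800,000 maximum.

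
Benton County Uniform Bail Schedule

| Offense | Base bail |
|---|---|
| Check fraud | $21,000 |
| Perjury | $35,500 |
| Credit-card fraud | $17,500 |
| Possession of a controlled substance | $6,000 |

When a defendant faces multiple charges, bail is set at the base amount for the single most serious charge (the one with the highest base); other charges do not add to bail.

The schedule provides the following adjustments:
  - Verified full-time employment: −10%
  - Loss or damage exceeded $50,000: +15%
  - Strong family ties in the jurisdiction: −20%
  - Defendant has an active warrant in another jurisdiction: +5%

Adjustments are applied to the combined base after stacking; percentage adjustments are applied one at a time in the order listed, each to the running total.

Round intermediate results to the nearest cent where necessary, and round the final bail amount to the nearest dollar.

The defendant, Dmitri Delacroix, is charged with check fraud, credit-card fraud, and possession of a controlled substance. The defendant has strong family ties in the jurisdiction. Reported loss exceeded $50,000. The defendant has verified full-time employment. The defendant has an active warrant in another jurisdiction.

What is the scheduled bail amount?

$18,257

Base amounts from the schedule: check fraud $21,000; credit-card fraud $17,500; possession of a controlled substance $6,000.
Stacking rule: use the highest base only. Highest is check fraud at $21,000. Combined base = $21,000.
Verified full-time employment (−10%): $21,000 × 0.9 = $18,900.
Loss or damage exceeded $50,000 (+15%): $18,900 × 1.15 = $21,735.
Strong family ties in the jurisdiction (−20%): $21,735 × 0.8 = $17,388.
Defendant has an active warrant in another jurisdiction (+5%): $17,388 × 1.05 = $18,257.40.
Rounded to the nearest dollar: $18,257.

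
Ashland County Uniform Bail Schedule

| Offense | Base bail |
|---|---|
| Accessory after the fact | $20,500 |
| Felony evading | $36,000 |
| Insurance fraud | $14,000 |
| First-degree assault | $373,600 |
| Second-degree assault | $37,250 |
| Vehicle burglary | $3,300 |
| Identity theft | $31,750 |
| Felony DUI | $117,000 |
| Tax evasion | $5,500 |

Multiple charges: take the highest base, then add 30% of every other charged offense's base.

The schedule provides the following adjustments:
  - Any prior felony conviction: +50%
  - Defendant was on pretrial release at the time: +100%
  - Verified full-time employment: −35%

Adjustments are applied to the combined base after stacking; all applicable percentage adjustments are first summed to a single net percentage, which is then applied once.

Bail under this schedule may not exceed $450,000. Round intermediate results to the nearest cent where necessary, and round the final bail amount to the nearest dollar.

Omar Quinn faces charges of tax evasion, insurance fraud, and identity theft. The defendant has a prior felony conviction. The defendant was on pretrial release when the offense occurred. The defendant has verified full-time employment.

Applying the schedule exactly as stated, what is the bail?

Base amounts from the schedule: tax evasion $5,500; insurance fraud $14,000; identity theft $31,750.
Stacking rule: highest base plus 30% of each additional charge. Highest is identity theft at $31,750. Additional: $5,500 × 30% = $1,650; $14,000 × 30% = $4,200. Combined base = $31,750 + $5,850 = $37,600.
Net percentage adjustment: +50% +100% −35% = +115%. $37,600 × 2.15 = $80,840.
$80,840 is within the $450,000 maximum.

$80,840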